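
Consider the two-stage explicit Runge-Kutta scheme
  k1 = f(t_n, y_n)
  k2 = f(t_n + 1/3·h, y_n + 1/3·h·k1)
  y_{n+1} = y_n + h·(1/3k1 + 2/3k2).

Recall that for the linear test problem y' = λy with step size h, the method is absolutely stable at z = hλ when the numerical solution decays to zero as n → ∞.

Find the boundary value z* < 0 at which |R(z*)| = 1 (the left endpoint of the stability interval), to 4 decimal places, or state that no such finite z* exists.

left endpoint -4.5000.

With y'=λy (z=hλ):
  k1=λy_n ⇒ h·k1=z·y_n;  k2=λ(1+1/3z)y_n ⇒ h·k2=z(1+1/3z)y_n
  y_{n+1}/y_n = 1 + 1/3z + 2/3z(1+1/3z) = 1 + z + 2/9z²
  Hence R(z) = 1 + z + 2/9z².

Find x<0 with |R(x)|<1.
x=-0.71: |R|=0.4020
R=1: x+2/9x²=0 ⇒ x=−9/2=-4.5000; min R=1−1/(4·2/9)=-0.1250>−1
Confirm numerically:
  x=-4.126: |R|=0.65708 <1
  x=-3.161: |R|=0.05943 <1
  x=-2.054: |R|=0.11646 <1
  x=-4.947: |R|=1.49140 >1
  x=-4.863: |R|=1.39228 >1
Stable set (-4.5000, 0).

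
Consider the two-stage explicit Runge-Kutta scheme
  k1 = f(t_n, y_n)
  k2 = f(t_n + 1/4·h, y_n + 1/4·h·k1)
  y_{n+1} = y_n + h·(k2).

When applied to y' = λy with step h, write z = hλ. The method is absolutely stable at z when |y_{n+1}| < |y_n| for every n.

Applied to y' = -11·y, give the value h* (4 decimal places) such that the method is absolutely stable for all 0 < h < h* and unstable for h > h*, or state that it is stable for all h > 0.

Set f=λy, z=hλ:
  k1=λy_n ⇒ h·k1=z·y_n;  k2=λ(1+1/4z)y_n ⇒ h·k2=z(1+1/4z)y_n
  y_{n+1}/y_n = 1 + z(1+1/4z) = 1 + z + 1/4z²
  ⇒ R(z) = 1 + z + 1/4z².

Find x<0 with |R(x)|<1.
x=-1.79: |R|=0.0110
R=1: x+1/4x²=0 ⇒ x=−4=-4.0000; min R=1−1/(4·1/4)=0.0000>−1
Confirm numerically:
  x=-3.430: |R|=0.51123 <1
  x=-3.407: |R|=0.49491 <1
  x=-3.097: |R|=0.30085 <1
  x=-1.907: |R|=0.00216 <1
  x=-4.533: |R|=1.60402 >1
  x=-4.417: |R|=1.46047 >1
  x=-4.396: |R|=1.43520 >1
Stable set (-4.0000, 0).

(-4.0000,0); λ=-11 ⇒ h* = (4)/11 = 0.3636.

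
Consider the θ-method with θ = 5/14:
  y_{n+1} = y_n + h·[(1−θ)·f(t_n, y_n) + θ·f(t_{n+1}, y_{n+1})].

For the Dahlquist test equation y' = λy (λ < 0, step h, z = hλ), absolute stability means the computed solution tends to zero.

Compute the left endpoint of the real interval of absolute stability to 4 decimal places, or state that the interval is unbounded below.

left endpoint -7.0000.

With y'=λy (z=hλ):
  y_{n+1} = y_n + z·[9/14·y_n + 5/14·y_{n+1}] ⇒ (1 − 5/14z)y_{n+1} = (1 + 9/14z)y_n
  ⇒ R(z) = (1 + 9/14z)/(1 − 5/14z).

Boundary: |R(x)|=1, x<0.
x=-1.13: |R|=0.1949
R=−1: 1+9/14x = −1+5/14x ⇒ -2/7x=2 ⇒ x=2/(-2/7)=-7.0000
Confirm numerically:
  x=-5.943: |R|=0.90328 <1
  x=-5.843: |R|=0.89291 <1
  x=-5.459: |R|=0.85073 <1
  x=-7.254: |R|=1.02021 >1
  x=-7.207: |R|=1.01655 >1
  x=-7.158: |R|=1.01269 >1
Stable set (-7.0000, 0).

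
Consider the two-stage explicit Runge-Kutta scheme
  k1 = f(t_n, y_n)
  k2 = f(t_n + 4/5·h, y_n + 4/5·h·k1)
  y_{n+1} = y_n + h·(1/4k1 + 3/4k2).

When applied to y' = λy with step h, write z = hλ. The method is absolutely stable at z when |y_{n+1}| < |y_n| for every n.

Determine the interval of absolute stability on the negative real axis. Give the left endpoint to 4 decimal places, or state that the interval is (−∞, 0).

z∈(-1.6667,0).

On y'=λy, z=hλ:
  k1=λy_n ⇒ h·k1=z·y_n;  k2=λ(1+4/5z)y_n ⇒ h·k2=z(1+4/5z)y_n
  y_{n+1}/y_n = 1 + 1/4z + 3/4z(1+4/5z) = 1 + z + 3/5z²
  Hence R(z) = 1 + z + 3/5z².

Find x<0 with |R(x)|<1.
x=-1.18: |R|=0.6554
R=1: x+3/5x²=0 ⇒ x=−5/3=-1.6667; min R=1−1/(4·3/5)=0.5833>−1
Confirm numerically:
  x=-1.361: |R|=0.75039 <1
  x=-1.037: |R|=0.60822 <1
  x=-0.850: |R|=0.58350 <1
  x=-2.258: |R|=1.80114 >1
  x=-1.972: |R|=1.36127 >1
  x=-1.836: |R|=1.18654 >1
Stable set (-1.6667, 0).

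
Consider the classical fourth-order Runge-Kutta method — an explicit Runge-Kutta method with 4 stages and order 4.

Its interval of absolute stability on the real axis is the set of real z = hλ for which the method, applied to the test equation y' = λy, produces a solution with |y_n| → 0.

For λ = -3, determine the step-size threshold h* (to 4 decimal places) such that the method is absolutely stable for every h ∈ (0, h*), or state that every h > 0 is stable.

(-2.7853,0); λ=-3 ⇒ h* = 0.9284.

On y'=λy, z=hλ:
  order 4, 4-stage ⇒ R(z)=1+z+z^2/2+z^3/6+z^4/24
  (e.g. R(-1.11)=0.34136, |R|=0.34136)

Find x<0 with |R(x)|<1.
x=-1.11: |R|=0.3414
|R(-2.97)|=1.3161 |R(-2.87)|=1.1354 |R(-2.47)|=0.6198
Bisect:
  x_lo=-3.2444 |R|=1.9435  x_hi=-0.2299 |R|=0.7946
  mid=-1.73717 |R|=0.27744 →hi
  mid=-2.49079 |R|=0.63948 →hi
  mid=-2.86760 |R|=1.13134 →lo
  mid=-2.67919 |R|=0.85147 →hi
  mid=-2.77339 |R|=0.98221 →hi
  mid=-2.82049 |R|=1.05438 →lo
  mid=-2.79694 |R|=1.01771 →lo
  ...
  [-2.78535,-2.78517] ⇒ x*=-2.7853
Stable set (-2.7853, 0).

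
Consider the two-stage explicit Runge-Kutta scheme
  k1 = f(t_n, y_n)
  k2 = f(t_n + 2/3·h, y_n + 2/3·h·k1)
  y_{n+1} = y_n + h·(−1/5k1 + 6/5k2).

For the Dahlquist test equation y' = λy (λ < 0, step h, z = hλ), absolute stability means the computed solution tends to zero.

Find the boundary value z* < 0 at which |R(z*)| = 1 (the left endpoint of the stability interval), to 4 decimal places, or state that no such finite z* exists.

On y'=λy, z=hλ:
  k1=λy_n ⇒ h·k1=z·y_n;  k2=λ(1+2/3z)y_n ⇒ h·k2=z(1+2/3z)y_n
  y_{n+1}/y_n = 1 − 1/5z + 6/5z(1+2/3z) = 1 + z + 4/5z²
  so R(z) = 1 + z + 4/5z².

Solve |R(x)|<1 on ℝ⁻.
x=-1.24: |R|=0.9901
R=1: x+4/5x²=0 ⇒ x=−5/4=-1.2500; min R=1−1/(4·4/5)=0.6875>−1
Confirm numerically:
  x=-1.118: |R|=0.88194 <1
  x=-0.876: |R|=0.73790 <1
  x=-0.675: |R|=0.68950 <1
  x=-0.552: |R|=0.69176 <1
  x=-1.715: |R|=1.63798 >1
  x=-1.678: |R|=1.57455 >1
  x=-1.559: |R|=1.38538 >1
So |R|<1 on (-1.2500, 0).

z* = -1.2500.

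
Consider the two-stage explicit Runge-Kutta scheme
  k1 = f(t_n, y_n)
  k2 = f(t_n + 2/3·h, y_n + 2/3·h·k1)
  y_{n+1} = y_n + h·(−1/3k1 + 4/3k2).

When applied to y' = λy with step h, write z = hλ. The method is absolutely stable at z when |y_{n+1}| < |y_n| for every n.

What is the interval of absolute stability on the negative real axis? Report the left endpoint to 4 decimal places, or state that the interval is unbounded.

Test eqn y'=λy, z=hλ:
  k1=λy_n ⇒ h·k1=z·y_n;  k2=λ(1+2/3z)y_n ⇒ h·k2=z(1+2/3z)y_n
  y_{n+1}/y_n = 1 − 1/3z + 4/3z(1+2/3z) = 1 + z + 8/9z²
  so R(z) = 1 + z + 8/9z².

Find x<0 with |R(x)|<1.
x=-0.42: |R|=0.7368
R=1: x+8/9x²=0 ⇒ x=−9/8=-1.1250; min R=1−1/(4·8/9)=0.7188>−1
Confirm numerically:
  x=-1.056: |R|=0.93523 <1
  x=-0.812: |R|=0.77408 <1
  x=-0.631: |R|=0.72292 <1
  x=-0.469: |R|=0.72652 <1
  x=-1.484: |R|=1.47356 >1
  x=-1.173: |R|=1.05005 >1
  x=-1.160: |R|=1.03609 >1
Stable set (-1.1250, 0).

(-1.1250, 0).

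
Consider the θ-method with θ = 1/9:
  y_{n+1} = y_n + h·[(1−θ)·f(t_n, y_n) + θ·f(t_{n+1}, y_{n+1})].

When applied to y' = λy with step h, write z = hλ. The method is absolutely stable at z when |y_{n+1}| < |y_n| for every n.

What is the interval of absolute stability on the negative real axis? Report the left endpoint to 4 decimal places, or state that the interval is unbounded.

Test eqn y'=λy, z=hλ:
  y_{n+1} = y_n + z·[8/9·y_n + 1/9·y_{n+1}] ⇒ (1 − 1/9z)y_{n+1} = (1 + 8/9z)y_n
  Hence R(z) = (1 + 8/9z)/(1 − 1/9z).

Boundary: |R(x)|=1, x<0.
x=-1.44: |R|=0.2414
R=−1: 1+8/9x = −1+1/9x ⇒ -7/9x=2 ⇒ x=2/(-7/9)=-2.5714
Confirm numerically:
  x=-2.438: |R|=0.91834 <1
  x=-1.588: |R|=0.34983 <1
  x=-1.347: |R|=0.17164 <1
  x=-1.271: |R|=0.11372 <1
  x=-3.102: |R|=1.30689 >1
  x=-2.995: |R|=1.24719 >1
  x=-2.657: |R|=1.05139 >1
So |R|<1 on (-2.5714, 0).

(-2.5714, 0).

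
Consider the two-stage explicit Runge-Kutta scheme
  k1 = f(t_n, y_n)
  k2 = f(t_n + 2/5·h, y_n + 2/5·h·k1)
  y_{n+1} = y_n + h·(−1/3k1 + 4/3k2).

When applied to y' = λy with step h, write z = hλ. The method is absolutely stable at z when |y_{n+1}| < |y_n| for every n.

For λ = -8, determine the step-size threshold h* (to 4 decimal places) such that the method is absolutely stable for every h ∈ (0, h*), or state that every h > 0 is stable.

(-1.8750,0); λ=-8 ⇒ h* = (15/8)/8 = 0.2344.

With y'=λy (z=hλ):
  k1=λy_n ⇒ h·k1=z·y_n;  k2=λ(1+2/5z)y_n ⇒ h·k2=z(1+2/5z)y_n
  y_{n+1}/y_n = 1 − 1/3z + 4/3z(1+2/5z) = 1 + z + 8/15z²
  Hence R(z) = 1 + z + 8/15z².

Solve |R(x)|<1 on ℝ⁻.
x=-0.53: |R|=0.6198
R=1: x+8/15x²=0 ⇒ x=−15/8=-1.8750; min R=1−1/(4·8/15)=0.5312>−1
Confirm numerically:
  x=-1.530: |R|=0.71848 <1
  x=-1.316: |R|=0.60766 <1
  x=-0.885: |R|=0.53272 <1
  x=-2.146: |R|=1.31017 >1
  x=-2.133: |R|=1.29350 >1
Stable set (-1.8750, 0).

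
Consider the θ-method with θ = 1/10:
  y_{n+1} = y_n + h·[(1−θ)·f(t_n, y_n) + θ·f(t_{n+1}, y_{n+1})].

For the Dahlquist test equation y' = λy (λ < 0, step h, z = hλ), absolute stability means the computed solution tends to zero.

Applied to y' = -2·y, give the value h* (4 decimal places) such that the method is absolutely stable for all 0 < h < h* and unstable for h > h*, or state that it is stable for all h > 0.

On y'=λy, z=hλ:
  y_{n+1} = y_n + z·[9/10·y_n + 1/10·y_{n+1}] ⇒ (1 − 1/10z)y_{n+1} = (1 + 9/10z)y_n
  ⇒ R(z) = (1 + 9/10z)/(1 − 1/10z).

Boundary: |R(x)|=1, x<0.
x=-1.36: |R|=0.1972
R=−1: 1+9/10x = −1+1/10x ⇒ -4/5x=2 ⇒ x=2/(-4/5)=-2.5000
Confirm numerically:
  x=-2.119: |R|=0.74849 <1
  x=-1.892: |R|=0.59099 <1
  x=-1.724: |R|=0.47049 <1
  x=-1.641: |R|=0.40967 <1
  x=-2.946: |R|=1.27561 >1
  x=-2.808: |R|=1.19238 >1
  x=-2.553: |R|=1.03378 >1
Interval (-2.5000, 0).

(-2.5000,0); λ=-2 ⇒ h* = (5/2)/2 = 1.2500.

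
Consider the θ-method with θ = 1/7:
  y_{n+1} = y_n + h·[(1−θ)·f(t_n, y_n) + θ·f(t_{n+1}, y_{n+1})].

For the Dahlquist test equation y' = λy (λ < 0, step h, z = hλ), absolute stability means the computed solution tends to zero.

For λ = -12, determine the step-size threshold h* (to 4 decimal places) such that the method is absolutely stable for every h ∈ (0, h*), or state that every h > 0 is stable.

(-2.8000,0); λ=-12 ⇒ h* = (14/5)/12 = 0.2333.

On y'=λy, z=hλ:
  y_{n+1} = y_n + z·[6/7·y_n + 1/7·y_{n+1}] ⇒ (1 − 1/7z)y_{n+1} = (1 + 6/7z)y_n
  so R(z) = (1 + 6/7z)/(1 − 1/7z).

Find x<0 with |R(x)|<1.
x=-1.47: |R|=0.2149
R=−1: 1+6/7x = −1+1/7x ⇒ -5/7x=2 ⇒ x=2/(-5/7)=-2.8000
Confirm numerically:
  x=-2.533: |R|=0.85996 <1
  x=-1.961: |R|=0.53186 <1
  x=-1.378: |R|=0.15135 <1
  x=-2.999: |R|=1.09951 >1
  x=-2.985: |R|=1.09264 >1
So |R|<1 on (-2.8000, 0).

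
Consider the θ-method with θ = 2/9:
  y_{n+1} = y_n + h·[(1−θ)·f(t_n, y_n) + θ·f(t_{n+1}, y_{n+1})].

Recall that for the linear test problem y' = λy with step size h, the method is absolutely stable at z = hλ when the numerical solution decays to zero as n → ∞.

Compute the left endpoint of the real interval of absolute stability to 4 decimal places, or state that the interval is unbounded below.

Set f=λy, z=hλ:
  y_{n+1} = y_n + z·[7/9·y_n + 2/9·y_{n+1}] ⇒ (1 − 2/9z)y_{n+1} = (1 + 7/9z)y_n
  ⇒ R(z) = (1 + 7/9z)/(1 − 2/9z).

Boundary: |R(x)|=1, x<0.
x=-1.12: |R|=0.1032
R=−1: 1+7/9x = −1+2/9x ⇒ -5/9x=2 ⇒ x=2/(-5/9)=-3.6000
Confirm numerically:
  x=-3.294: |R|=0.90185 <1
  x=-1.988: |R|=0.37885 <1
  x=-1.794: |R|=0.28265 <1
  x=-4.081: |R|=1.14014 >1
  x=-3.818: |R|=1.06552 >1
  x=-3.814: |R|=1.06435 >1
Interval (-3.6000, 0).

left endpoint -3.6000.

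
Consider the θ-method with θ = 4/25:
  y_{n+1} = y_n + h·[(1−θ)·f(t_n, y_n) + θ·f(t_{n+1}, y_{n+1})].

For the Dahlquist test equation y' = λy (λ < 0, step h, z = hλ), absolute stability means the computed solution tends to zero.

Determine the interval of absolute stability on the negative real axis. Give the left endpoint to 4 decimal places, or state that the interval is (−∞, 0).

Test eqn y'=λy, z=hλ:
  y_{n+1} = y_n + z·[21/25·y_n + 4/25·y_{n+1}] ⇒ (1 − 4/25z)y_{n+1} = (1 + 21/25z)y_n
  R(z) = (1 + 21/25z)/(1 − 4/25z).

Solve |R(x)|<1 on ℝ⁻.
x=-1.48: |R|=0.1966
R=−1: 1+21/25x = −1+4/25x ⇒ -17/25x=2 ⇒ x=2/(-17/25)=-2.9412
Confirm numerically:
  x=-2.142: |R|=0.59527 <1
  x=-2.035: |R|=0.53515 <1
  x=-1.920: |R|=0.46879 <1
  x=-1.642: |R|=0.30037 <1
  x=-3.415: |R|=1.20835 >1
  x=-3.086: |R|=1.06593 >1
So |R|<1 on (-2.9412, 0).

z∈(-2.9412,0).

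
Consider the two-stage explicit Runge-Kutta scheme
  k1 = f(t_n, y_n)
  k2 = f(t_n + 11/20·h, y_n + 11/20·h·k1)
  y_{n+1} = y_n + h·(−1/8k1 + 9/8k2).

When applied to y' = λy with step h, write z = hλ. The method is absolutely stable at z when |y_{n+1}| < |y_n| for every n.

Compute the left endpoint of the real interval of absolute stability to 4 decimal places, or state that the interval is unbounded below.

z* = -1.6162.

With y'=λy (z=hλ):
  k1=λy_n ⇒ h·k1=z·y_n;  k2=λ(1+11/20z)y_n ⇒ h·k2=z(1+11/20z)y_n
  y_{n+1}/y_n = 1 − 1/8z + 9/8z(1+11/20z) = 1 + z + 99/160z²
  R(z) = 1 + z + 99/160z².

Find x<0 with |R(x)|<1.
x=-1.14: |R|=0.6641
R=1: x+99/160x²=0 ⇒ x=−160/99=-1.6162; min R=1−1/(4·99/160)=0.5960>−1
Confirm numerically:
  x=-1.293: |R|=0.74146 <1
  x=-1.222: |R|=0.70197 <1
  x=-0.687: |R|=0.60503 <1
  x=-2.144: |R|=1.70023 >1
  x=-1.715: |R|=1.10488 >1
Stable set (-1.6162, 0).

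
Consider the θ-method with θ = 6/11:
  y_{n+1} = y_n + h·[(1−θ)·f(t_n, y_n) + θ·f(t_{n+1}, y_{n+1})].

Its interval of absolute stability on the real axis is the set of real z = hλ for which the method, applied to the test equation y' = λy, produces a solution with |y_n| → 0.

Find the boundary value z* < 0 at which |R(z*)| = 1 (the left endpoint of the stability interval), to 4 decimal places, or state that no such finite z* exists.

On y'=λy, z=hλ:
  y_{n+1} = y_n + z·[5/11·y_n + 6/11·y_{n+1}] ⇒ (1 − 6/11z)y_{n+1} = (1 + 5/11z)y_n
  R(z) = (1 + 5/11z)/(1 − 6/11z).

Need |R(x)|<1, x<0.
x=-1.05: |R|=0.3324
x=-2: |R|=0.0435
x=-10: |R|=0.5493
x=-100: |R|=0.8003
θ=6/11≥1/2 ⇒ |1+5/11x|<|1−6/11x| ∀x<0 ⇒ interval (−∞,0).

interval (−∞, 0).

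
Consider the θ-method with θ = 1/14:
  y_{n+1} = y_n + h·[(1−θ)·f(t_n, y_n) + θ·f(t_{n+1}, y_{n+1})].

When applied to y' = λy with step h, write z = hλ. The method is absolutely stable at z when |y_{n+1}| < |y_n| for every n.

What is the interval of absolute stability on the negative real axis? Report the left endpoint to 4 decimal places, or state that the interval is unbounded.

Set f=λy, z=hλ:
  y_{n+1} = y_n + z·[13/14·y_n + 1/14·y_{n+1}] ⇒ (1 − 1/14z)y_{n+1} = (1 + 13/14z)y_n
  R(z) = (1 + 13/14z)/(1 − 1/14z).

Need |R(x)|<1, x<0.
x=-0.97: |R|=0.0929
R=−1: 1+13/14x = −1+1/14x ⇒ -6/7x=2 ⇒ x=2/(-6/7)=-2.3333
Confirm numerically:
  x=-1.596: |R|=0.43268 <1
  x=-1.334: |R|=0.21795 <1
  x=-1.077: |R|=0.00007 <1
  x=-2.922: |R|=1.41744 >1
  x=-2.851: |R|=1.36864 >1
  x=-2.626: |R|=1.21124 >1
Interval (-2.3333, 0).

z∈(-2.3333,0).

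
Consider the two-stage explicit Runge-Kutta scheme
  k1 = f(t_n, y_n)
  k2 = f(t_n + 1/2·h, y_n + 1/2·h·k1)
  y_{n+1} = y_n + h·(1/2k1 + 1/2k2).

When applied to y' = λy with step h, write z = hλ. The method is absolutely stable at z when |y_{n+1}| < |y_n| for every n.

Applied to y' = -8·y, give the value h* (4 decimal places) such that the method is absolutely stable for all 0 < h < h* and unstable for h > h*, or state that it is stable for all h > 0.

(-4.0000,0); λ=-8 ⇒ h* = (4)/8 = 0.5000.

On y'=λy, z=hλ:
  k1=λy_n ⇒ h·k1=z·y_n;  k2=λ(1+1/2z)y_n ⇒ h·k2=z(1+1/2z)y_n
  y_{n+1}/y_n = 1 + 1/2z + 1/2z(1+1/2z) = 1 + z + 1/4z²
  R(z) = 1 + z + 1/4z².

Boundary: |R(x)|=1, x<0.
x=-0.93: |R|=0.2862
R=1: x+1/4x²=0 ⇒ x=−4=-4.0000; min R=1−1/(4·1/4)=0.0000>−1
Confirm numerically:
  x=-3.450: |R|=0.52563 <1
  x=-3.278: |R|=0.40832 <1
  x=-3.179: |R|=0.34751 <1
  x=-2.155: |R|=0.00601 <1
  x=-4.355: |R|=1.38651 >1
  x=-4.321: |R|=1.34676 >1
  x=-4.048: |R|=1.04858 >1
Stable set (-4.0000, 0).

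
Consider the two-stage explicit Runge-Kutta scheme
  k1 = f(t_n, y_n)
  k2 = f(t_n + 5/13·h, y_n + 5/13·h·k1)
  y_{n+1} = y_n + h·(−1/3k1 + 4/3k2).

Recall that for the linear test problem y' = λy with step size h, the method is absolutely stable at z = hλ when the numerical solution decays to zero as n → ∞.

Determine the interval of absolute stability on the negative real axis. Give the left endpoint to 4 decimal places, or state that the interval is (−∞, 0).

Test eqn y'=λy, z=hλ:
  k1=λy_n ⇒ h·k1=z·y_n;  k2=λ(1+5/13z)y_n ⇒ h·k2=z(1+5/13z)y_n
  y_{n+1}/y_n = 1 − 1/3z + 4/3z(1+5/13z) = 1 + z + 20/39z²
  R(z) = 1 + z + 20/39z².

Need |R(x)|<1, x<0.
x=-0.53: |R|=0.6141
R=1: x+20/39x²=0 ⇒ x=−39/20=-1.9500; min R=1−1/(4·20/39)=0.5125>−1
Confirm numerically:
  x=-1.895: |R|=0.94655 <1
  x=-1.226: |R|=0.54481 <1
  x=-1.039: |R|=0.51460 <1
  x=-0.899: |R|=0.51546 <1
  x=-2.527: |R|=1.74773 >1
  x=-2.367: |R|=1.50617 >1
  x=-2.011: |R|=1.06291 >1
Stable set (-1.9500, 0).

(-1.9500, 0).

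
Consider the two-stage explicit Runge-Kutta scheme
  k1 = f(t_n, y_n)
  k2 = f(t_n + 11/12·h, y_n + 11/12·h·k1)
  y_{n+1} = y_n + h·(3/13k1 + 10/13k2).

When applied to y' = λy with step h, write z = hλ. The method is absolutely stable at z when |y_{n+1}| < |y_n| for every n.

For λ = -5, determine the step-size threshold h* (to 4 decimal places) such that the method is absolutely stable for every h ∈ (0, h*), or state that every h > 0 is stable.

Set f=λy, z=hλ:
  k1=λy_n ⇒ h·k1=z·y_n;  k2=λ(1+11/12z)y_n ⇒ h·k2=z(1+11/12z)y_n
  y_{n+1}/y_n = 1 + 3/13z + 10/13z(1+11/12z) = 1 + z + 55/78z²
  Hence R(z) = 1 + z + 55/78z².

Find x<0 with |R(x)|<1.
x=-1.62: |R|=1.2305
R=1: x+55/78x²=0 ⇒ x=−78/55=-1.4182; min R=1−1/(4·55/78)=0.6455>−1
Confirm numerically:
  x=-1.378: |R|=0.96096 <1
  x=-0.817: |R|=0.65367 <1
  x=-0.807: |R|=0.65221 <1
  x=-1.976: |R|=1.77723 >1
  x=-1.788: |R|=1.46626 >1
Interval (-1.4182, 0).

(-1.4182,0); λ=-5 ⇒ h* = (78/55)/5 = 0.2836.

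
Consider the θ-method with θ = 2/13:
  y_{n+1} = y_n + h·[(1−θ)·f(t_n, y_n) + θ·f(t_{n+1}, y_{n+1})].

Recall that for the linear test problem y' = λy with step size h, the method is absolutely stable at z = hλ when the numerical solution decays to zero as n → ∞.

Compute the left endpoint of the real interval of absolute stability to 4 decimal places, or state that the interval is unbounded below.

left endpoint -2.8889.

Set f=λy, z=hλ:
  y_{n+1} = y_n + z·[11/13·y_n + 2/13·y_{n+1}] ⇒ (1 − 2/13z)y_{n+1} = (1 + 11/13z)y_n
  ⇒ R(z) = (1 + 11/13z)/(1 − 2/13z).

Boundary: |R(x)|=1, x<0.
x=-1: |R|=0.1333
R=−1: 1+11/13x = −1+2/13x ⇒ -9/13x=2 ⇒ x=2/(-9/13)=-2.8889
Confirm numerically:
  x=-2.490: |R|=0.80033 <1
  x=-1.938: |R|=0.49289 <1
  x=-1.564: |R|=0.26066 <1
  x=-3.345: |R|=1.20848 >1
  x=-3.267: |R|=1.17421 >1
Stable set (-2.8889, 0).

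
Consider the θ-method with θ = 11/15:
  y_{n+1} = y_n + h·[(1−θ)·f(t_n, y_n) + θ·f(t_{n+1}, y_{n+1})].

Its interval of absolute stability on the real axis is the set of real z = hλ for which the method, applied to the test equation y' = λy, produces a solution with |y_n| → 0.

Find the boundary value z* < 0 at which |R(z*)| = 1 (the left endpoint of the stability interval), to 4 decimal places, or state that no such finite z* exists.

interval (−∞, 0).

With y'=λy (z=hλ):
  y_{n+1} = y_n + z·[4/15·y_n + 11/15·y_{n+1}] ⇒ (1 − 11/15z)y_{n+1} = (1 + 4/15z)y_n
  ⇒ R(z) = (1 + 4/15z)/(1 − 11/15z).

Solve |R(x)|<1 on ℝ⁻.
x=-1.41: |R|=0.3068
x=-2: |R|=0.1892
x=-10: |R|=0.2000
x=-100: |R|=0.3453
θ=11/15≥1/2 ⇒ |1+4/15x|<|1−11/15x| ∀x<0 ⇒ stable on all of ℝ⁻.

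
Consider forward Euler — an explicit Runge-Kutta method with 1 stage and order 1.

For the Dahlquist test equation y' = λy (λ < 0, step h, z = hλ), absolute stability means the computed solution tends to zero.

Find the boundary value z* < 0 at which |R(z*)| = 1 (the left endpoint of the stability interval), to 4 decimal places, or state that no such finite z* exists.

Test eqn y'=λy, z=hλ:
  order 1, 1-stage ⇒ R(z)=1+z
  (e.g. R(-0.35)=0.65000, |R|=0.65000)

Find x<0 with |R(x)|<1.
x=-0.35: |R|=0.6500
|R(-1.26)|=0.2600 |R(-1.19)|=0.1900 |R(-1.17)|=0.1700
Bisect:
  x_lo=-2.8998 |R|=1.8998  x_hi=-0.3886 |R|=0.6114
  mid=-1.64423 |R|=0.64423 →hi
  mid=-2.27203 |R|=1.27203 →lo
  mid=-1.95813 |R|=0.95813 →hi
  mid=-2.11508 |R|=1.11508 →lo
  mid=-2.03660 |R|=1.03660 →lo
  mid=-1.99737 |R|=0.99737 →hi
  mid=-2.01698 |R|=1.01698 →lo
  ...
  [-2.00012,-1.99997] ⇒ x*=-2.0000
Interval (-2.0000, 0).

z* = -2.0000.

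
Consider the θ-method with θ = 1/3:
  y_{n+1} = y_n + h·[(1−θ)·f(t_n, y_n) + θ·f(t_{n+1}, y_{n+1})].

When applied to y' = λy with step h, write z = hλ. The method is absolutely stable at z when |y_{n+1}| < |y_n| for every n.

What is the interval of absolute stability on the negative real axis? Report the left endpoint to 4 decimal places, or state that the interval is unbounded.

z∈(-6.0000,0).

On y'=λy, z=hλ:
  y_{n+1} = y_n + z·[2/3·y_n + 1/3·y_{n+1}] ⇒ (1 − 1/3z)y_{n+1} = (1 + 2/3z)y_n
  R(z) = (1 + 2/3z)/(1 − 1/3z).

Need |R(x)|<1, x<0.
x=-1.11: |R|=0.1898
R=−1: 1+2/3x = −1+1/3x ⇒ -1/3x=2 ⇒ x=2/(-1/3)=-6.0000
Confirm numerically:
  x=-4.069: |R|=0.72684 <1
  x=-3.181: |R|=0.54392 <1
  x=-3.096: |R|=0.52362 <1
  x=-2.991: |R|=0.49775 <1
  x=-6.500: |R|=1.05263 >1
  x=-6.221: |R|=1.02397 >1
  x=-6.174: |R|=1.01897 >1
Interval (-6.0000, 0).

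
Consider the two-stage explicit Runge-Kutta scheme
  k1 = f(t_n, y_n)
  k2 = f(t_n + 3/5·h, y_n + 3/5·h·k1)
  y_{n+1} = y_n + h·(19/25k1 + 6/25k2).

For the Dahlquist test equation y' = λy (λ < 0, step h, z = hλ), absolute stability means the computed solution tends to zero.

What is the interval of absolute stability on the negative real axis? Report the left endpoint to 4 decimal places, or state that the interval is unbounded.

z∈(-6.9444,0).

With y'=λy (z=hλ):
  k1=λy_n ⇒ h·k1=z·y_n;  k2=λ(1+3/5z)y_n ⇒ h·k2=z(1+3/5z)y_n
  y_{n+1}/y_n = 1 + 19/25z + 6/25z(1+3/5z) = 1 + z + 18/125z²
  so R(z) = 1 + z + 18/125z².

Find x<0 with |R(x)|<1.
x=-1.5: |R|=0.1760
R=1: x+18/125x²=0 ⇒ x=−125/18=-6.9444; min R=1−1/(4·18/125)=-0.7361>−1
Confirm numerically:
  x=-5.650: |R|=0.05316 <1
  x=-5.520: |R|=0.13226 <1
  x=-5.355: |R|=0.22565 <1
  x=-3.831: |R|=0.71758 <1
  x=-7.516: |R|=1.61860 >1
  x=-7.236: |R|=1.30380 >1
  x=-7.029: |R|=1.08559 >1
Stable set (-6.9444, 0).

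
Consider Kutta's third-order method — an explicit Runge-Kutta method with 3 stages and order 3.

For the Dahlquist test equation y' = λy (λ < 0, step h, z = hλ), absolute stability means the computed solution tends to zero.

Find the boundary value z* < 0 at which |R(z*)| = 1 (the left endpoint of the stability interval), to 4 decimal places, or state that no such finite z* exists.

left endpoint -2.5127.

With y'=λy (z=hλ):
  order 3, 3-stage ⇒ R(z)=1+z+z^2/2+z^3/6
  (e.g. R(-1.22)=0.22156, |R|=0.22156)

Solve |R(x)|<1 on ℝ⁻.
x=-1.22: |R|=0.2216
|R(-2.7)|=1.3355 |R(-1.22)|=0.2216 |R(-1.02)|=0.3233
Bisect:
  x_lo=-3.1262 |R|=2.3317  x_hi=-0.3192 |R|=0.7263
  mid=-1.72270 |R|=0.09092 →hi
  mid=-2.42444 |R|=0.86059 →hi
  mid=-2.77531 |R|=1.48687 →lo
  mid=-2.59988 |R|=1.14911 →lo
  mid=-2.51216 |R|=0.99903 →hi
  mid=-2.55602 |R|=1.07258 →lo
  mid=-2.53409 |R|=1.03544 →lo
  mid=-2.52312 |R|=1.01714 →lo
  mid=-2.51764 |R|=1.00807 →lo
  mid=-2.51490 |R|=1.00354 →lo
  ...
  [-2.51284,-2.51267] ⇒ x*=-2.5127
Stable set (-2.5127, 0).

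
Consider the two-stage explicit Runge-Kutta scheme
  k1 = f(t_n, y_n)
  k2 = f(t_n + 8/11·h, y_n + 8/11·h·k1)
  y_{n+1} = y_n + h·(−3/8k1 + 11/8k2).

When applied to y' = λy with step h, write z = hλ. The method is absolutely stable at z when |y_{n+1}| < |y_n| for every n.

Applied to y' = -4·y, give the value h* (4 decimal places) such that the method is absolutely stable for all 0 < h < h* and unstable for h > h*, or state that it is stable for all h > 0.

Set f=λy, z=hλ:
  k1=λy_n ⇒ h·k1=z·y_n;  k2=λ(1+8/11z)y_n ⇒ h·k2=z(1+8/11z)y_n
  y_{n+1}/y_n = 1 − 3/8z + 11/8z(1+8/11z) = 1 + z + z²
  Hence R(z) = 1 + z + z².

Find x<0 with |R(x)|<1.
x=-0.98: |R|=0.9804
R=1: x+1x²=0 ⇒ x=−1=-1.0000; min R=1−1/(4·1)=0.7500>−1
Confirm numerically:
  x=-0.958: |R|=0.95976 <1
  x=-0.822: |R|=0.85368 <1
  x=-0.554: |R|=0.75292 <1
  x=-0.418: |R|=0.75672 <1
  x=-1.583: |R|=1.92289 >1
  x=-1.581: |R|=1.91856 >1
  x=-1.269: |R|=1.34136 >1
Stable set (-1.0000, 0).

(-1.0000,0); λ=-4 ⇒ h* = (1)/4 = 0.2500.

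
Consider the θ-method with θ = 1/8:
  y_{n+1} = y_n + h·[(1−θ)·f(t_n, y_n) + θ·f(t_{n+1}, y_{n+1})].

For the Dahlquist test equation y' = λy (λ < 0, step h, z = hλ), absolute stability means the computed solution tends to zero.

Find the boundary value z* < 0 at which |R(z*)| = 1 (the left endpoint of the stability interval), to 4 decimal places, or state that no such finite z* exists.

z* = -2.6667.

On y'=λy, z=hλ:
  y_{n+1} = y_n + z·[7/8·y_n + 1/8·y_{n+1}] ⇒ (1 − 1/8z)y_{n+1} = (1 + 7/8z)y_n
  R(z) = (1 + 7/8z)/(1 − 1/8z).

Boundary: |R(x)|=1, x<0.
x=-0.39: |R|=0.6281
R=−1: 1+7/8x = −1+1/8x ⇒ -3/4x=2 ⇒ x=2/(-3/4)=-2.6667
Confirm numerically:
  x=-1.379: |R|=0.17624 <1
  x=-1.217: |R|=0.05631 <1
  x=-1.158: |R|=0.01157 <1
  x=-3.217: |R|=1.29437 >1
  x=-3.050: |R|=1.20814 >1
  x=-2.841: |R|=1.09649 >1
Stable set (-2.6667, 0).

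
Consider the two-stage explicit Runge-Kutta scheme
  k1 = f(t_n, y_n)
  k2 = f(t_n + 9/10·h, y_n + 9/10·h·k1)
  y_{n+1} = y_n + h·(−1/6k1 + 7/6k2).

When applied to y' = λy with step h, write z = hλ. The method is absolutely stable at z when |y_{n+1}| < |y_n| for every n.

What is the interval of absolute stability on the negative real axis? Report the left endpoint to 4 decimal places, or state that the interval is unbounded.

With y'=λy (z=hλ):
  k1=λy_n ⇒ h·k1=z·y_n;  k2=λ(1+9/10z)y_n ⇒ h·k2=z(1+9/10z)y_n
  y_{n+1}/y_n = 1 − 1/6z + 7/6z(1+9/10z) = 1 + z + 21/20z²
  Hence R(z) = 1 + z + 21/20z².

Need |R(x)|<1, x<0.
x=-0.73: |R|=0.8295
R=1: x+21/20x²=0 ⇒ x=−20/21=-0.9524; min R=1−1/(4·21/20)=0.7619>−1
Confirm numerically:
  x=-0.877: |R|=0.93059 <1
  x=-0.768: |R|=0.85132 <1
  x=-0.665: |R|=0.79934 <1
  x=-0.533: |R|=0.76529 <1
  x=-1.332: |R|=1.53094 >1
  x=-0.985: |R|=1.03374 >1
So |R|<1 on (-0.9524, 0).

(-0.9524, 0).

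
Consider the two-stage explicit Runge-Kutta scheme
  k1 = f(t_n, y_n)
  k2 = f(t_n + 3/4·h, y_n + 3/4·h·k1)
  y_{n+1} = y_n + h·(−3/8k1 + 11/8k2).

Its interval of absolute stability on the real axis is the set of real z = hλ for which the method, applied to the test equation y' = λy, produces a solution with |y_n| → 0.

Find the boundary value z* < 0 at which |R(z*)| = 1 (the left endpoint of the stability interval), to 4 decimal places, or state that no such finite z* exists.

z* = -0.9697.

Test eqn y'=λy, z=hλ:
  k1=λy_n ⇒ h·k1=z·y_n;  k2=λ(1+3/4z)y_n ⇒ h·k2=z(1+3/4z)y_n
  y_{n+1}/y_n = 1 − 3/8z + 11/8z(1+3/4z) = 1 + z + 33/32z²
  R(z) = 1 + z + 33/32z².

Find x<0 with |R(x)|<1.
x=-1.03: |R|=1.0641
R=1: x+33/32x²=0 ⇒ x=−32/33=-0.9697; min R=1−1/(4·33/32)=0.7576>−1
Confirm numerically:
  x=-0.890: |R|=0.92685 <1
  x=-0.678: |R|=0.79605 <1
  x=-0.671: |R|=0.79331 <1
  x=-0.440: |R|=0.75965 <1
  x=-1.427: |R|=1.67296 >1
  x=-1.412: |R|=1.64405 >1
  x=-1.137: |R|=1.19617 >1
Interval (-0.9697, 0).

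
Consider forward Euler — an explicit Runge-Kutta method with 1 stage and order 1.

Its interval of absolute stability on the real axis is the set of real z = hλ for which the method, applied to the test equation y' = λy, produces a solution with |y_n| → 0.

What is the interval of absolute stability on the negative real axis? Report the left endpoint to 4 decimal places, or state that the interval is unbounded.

With y'=λy (z=hλ):
  order 1, 1-stage ⇒ R(z)=1+z
  (e.g. R(-1.6)=-0.60000, |R|=0.60000)

Boundary: |R(x)|=1, x<0.
x=-1.6: |R|=0.6000
|R(-1.7)|=0.7000 |R(-1.4)|=0.4000 |R(-0.7)|=0.3000
Bisect:
  x_lo=-2.6545 |R|=1.6545  x_hi=-0.0734 |R|=0.9266
  mid=-1.36394 |R|=0.36394 →hi
  mid=-2.00922 |R|=1.00922 →lo
  mid=-1.68658 |R|=0.68658 →hi
  mid=-1.84790 |R|=0.84790 →hi
  mid=-1.92856 |R|=0.92856 →hi
  mid=-1.96889 |R|=0.96889 →hi
  mid=-1.98906 |R|=0.98906 →hi
  mid=-1.99914 |R|=0.99914 →hi
  mid=-2.00418 |R|=1.00418 →lo
  mid=-2.00166 |R|=1.00166 →lo
  ...
  [-2.00008,-1.99993] ⇒ x*=-2.0000
Stable set (-2.0000, 0).

z∈(-2.0000,0).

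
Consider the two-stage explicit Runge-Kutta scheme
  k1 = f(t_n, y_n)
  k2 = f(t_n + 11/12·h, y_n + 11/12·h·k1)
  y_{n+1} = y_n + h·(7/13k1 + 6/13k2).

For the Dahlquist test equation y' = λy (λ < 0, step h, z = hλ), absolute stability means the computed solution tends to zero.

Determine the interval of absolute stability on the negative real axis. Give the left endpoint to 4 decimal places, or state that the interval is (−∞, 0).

With y'=λy (z=hλ):
  k1=λy_n ⇒ h·k1=z·y_n;  k2=λ(1+11/12z)y_n ⇒ h·k2=z(1+11/12z)y_n
  y_{n+1}/y_n = 1 + 7/13z + 6/13z(1+11/12z) = 1 + z + 11/26z²
  so R(z) = 1 + z + 11/26z².

Solve |R(x)|<1 on ℝ⁻.
x=-1.39: |R|=0.4274
R=1: x+11/26x²=0 ⇒ x=−26/11=-2.3636; min R=1−1/(4·11/26)=0.4091>−1
Confirm numerically:
  x=-1.704: |R|=0.52445 <1
  x=-1.214: |R|=0.40953 <1
  x=-1.074: |R|=0.41401 <1
  x=-2.606: |R|=1.26722 >1
  x=-2.398: |R|=1.03486 >1
Interval (-2.3636, 0).

z∈(-2.3636,0).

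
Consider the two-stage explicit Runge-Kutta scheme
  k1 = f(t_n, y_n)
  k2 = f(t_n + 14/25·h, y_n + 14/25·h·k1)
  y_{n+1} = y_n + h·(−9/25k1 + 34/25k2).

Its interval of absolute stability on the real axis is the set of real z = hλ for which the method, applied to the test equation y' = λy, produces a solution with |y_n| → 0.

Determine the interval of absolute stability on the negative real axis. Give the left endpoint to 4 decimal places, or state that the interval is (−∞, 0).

Set f=λy, z=hλ:
  k1=λy_n ⇒ h·k1=z·y_n;  k2=λ(1+14/25z)y_n ⇒ h·k2=z(1+14/25z)y_n
  y_{n+1}/y_n = 1 − 9/25z + 34/25z(1+14/25z) = 1 + z + 476/625z²
  ⇒ R(z) = 1 + z + 476/625z².

Solve |R(x)|<1 on ℝ⁻.
x=-1.75: |R|=1.5824
R=1: x+476/625x²=0 ⇒ x=−625/476=-1.3130; min R=1−1/(4·476/625)=0.6717>−1
Confirm numerically:
  x=-1.127: |R|=0.84033 <1
  x=-1.056: |R|=0.79329 <1
  x=-0.749: |R|=0.67826 <1
  x=-0.583: |R|=0.67586 <1
  x=-1.893: |R|=1.83615 >1
  x=-1.837: |R|=1.73307 >1
  x=-1.399: |R|=1.09160 >1
So |R|<1 on (-1.3130, 0).

(-1.3130, 0).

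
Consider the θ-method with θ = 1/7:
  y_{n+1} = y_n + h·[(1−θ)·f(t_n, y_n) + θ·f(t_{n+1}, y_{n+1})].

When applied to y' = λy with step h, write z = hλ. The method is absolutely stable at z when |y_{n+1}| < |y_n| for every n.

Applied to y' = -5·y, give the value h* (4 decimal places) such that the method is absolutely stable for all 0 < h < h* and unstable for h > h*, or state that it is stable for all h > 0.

With y'=λy (z=hλ):
  y_{n+1} = y_n + z·[6/7·y_n + 1/7·y_{n+1}] ⇒ (1 − 1/7z)y_{n+1} = (1 + 6/7z)y_n
  so R(z) = (1 + 6/7z)/(1 − 1/7z).

Solve |R(x)|<1 on ℝ⁻.
x=-0.79: |R|=0.2901
R=−1: 1+6/7x = −1+1/7x ⇒ -5/7x=2 ⇒ x=2/(-5/7)=-2.8000
Confirm numerically:
  x=-2.579: |R|=0.88464 <1
  x=-1.815: |R|=0.44129 <1
  x=-1.530: |R|=0.25557 <1
  x=-1.499: |R|=0.23462 <1
  x=-3.001: |R|=1.10049 >1
  x=-2.910: |R|=1.05550 >1
Interval (-2.8000, 0).

(-2.8000,0); λ=-5 ⇒ h* = (14/5)/5 = 0.5600.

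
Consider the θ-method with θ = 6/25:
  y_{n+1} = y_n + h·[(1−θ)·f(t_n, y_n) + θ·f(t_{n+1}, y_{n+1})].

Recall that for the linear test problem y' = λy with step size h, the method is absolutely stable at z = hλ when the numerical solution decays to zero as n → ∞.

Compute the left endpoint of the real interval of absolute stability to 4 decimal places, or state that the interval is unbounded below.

On y'=λy, z=hλ:
  y_{n+1} = y_n + z·[19/25·y_n + 6/25·y_{n+1}] ⇒ (1 − 6/25z)y_{n+1} = (1 + 19/25z)y_n
  R(z) = (1 + 19/25z)/(1 − 6/25z).

Boundary: |R(x)|=1, x<0.
x=-1.27: |R|=0.0267
R=−1: 1+19/25x = −1+6/25x ⇒ -13/25x=2 ⇒ x=2/(-13/25)=-3.8462
Confirm numerically:
  x=-3.723: |R|=0.96618 <1
  x=-3.685: |R|=0.95553 <1
  x=-2.386: |R|=0.51719 <1
  x=-2.129: |R|=0.40904 <1
  x=-4.355: |R|=1.12938 >1
  x=-3.997: |R|=1.04004 >1
Interval (-3.8462, 0).

z* = -3.8462.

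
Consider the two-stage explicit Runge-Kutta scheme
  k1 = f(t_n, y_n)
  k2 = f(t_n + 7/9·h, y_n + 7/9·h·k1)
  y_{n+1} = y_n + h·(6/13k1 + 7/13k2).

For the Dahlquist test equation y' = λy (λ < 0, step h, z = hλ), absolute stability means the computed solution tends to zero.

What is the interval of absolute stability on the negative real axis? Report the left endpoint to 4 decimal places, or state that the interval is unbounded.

(-2.3878, 0).

Test eqn y'=λy, z=hλ:
  k1=λy_n ⇒ h·k1=z·y_n;  k2=λ(1+7/9z)y_n ⇒ h·k2=z(1+7/9z)y_n
  y_{n+1}/y_n = 1 + 6/13z + 7/13z(1+7/9z) = 1 + z + 49/117z²
  so R(z) = 1 + z + 49/117z².

Need |R(x)|<1, x<0.
x=-0.42: |R|=0.6539
R=1: x+49/117x²=0 ⇒ x=−117/49=-2.3878; min R=1−1/(4·49/117)=0.4031>−1
Confirm numerically:
  x=-1.836: |R|=0.57574 <1
  x=-1.646: |R|=0.48867 <1
  x=-1.557: |R|=0.45828 <1
  x=-2.550: |R|=1.17327 >1
  x=-2.426: |R|=1.03886 >1
Interval (-2.3878, 0).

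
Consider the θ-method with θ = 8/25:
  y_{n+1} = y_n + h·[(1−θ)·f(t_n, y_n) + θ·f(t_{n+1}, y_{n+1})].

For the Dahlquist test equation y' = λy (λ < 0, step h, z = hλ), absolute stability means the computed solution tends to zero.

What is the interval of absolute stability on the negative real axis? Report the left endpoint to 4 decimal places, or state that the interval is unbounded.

Set f=λy, z=hλ:
  y_{n+1} = y_n + z·[17/25·y_n + 8/25·y_{n+1}] ⇒ (1 − 8/25z)y_{n+1} = (1 + 17/25z)y_n
  so R(z) = (1 + 17/25z)/(1 − 8/25z).

Need |R(x)|<1, x<0.
x=-1.58: |R|=0.0494
R=−1: 1+17/25x = −1+8/25x ⇒ -9/25x=2 ⇒ x=2/(-9/25)=-5.5556
Confirm numerically:
  x=-3.801: |R|=0.71501 <1
  x=-3.469: |R|=0.64401 <1
  x=-2.957: |R|=0.51934 <1
  x=-6.098: |R|=1.06617 >1
  x=-5.724: |R|=1.02141 >1
  x=-5.655: |R|=1.01274 >1
Interval (-5.5556, 0).

z∈(-5.5556,0).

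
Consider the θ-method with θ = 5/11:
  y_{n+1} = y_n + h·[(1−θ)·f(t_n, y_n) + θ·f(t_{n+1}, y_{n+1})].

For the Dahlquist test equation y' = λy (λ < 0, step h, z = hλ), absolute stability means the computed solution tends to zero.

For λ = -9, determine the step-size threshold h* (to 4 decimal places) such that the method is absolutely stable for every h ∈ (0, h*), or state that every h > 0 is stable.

With y'=λy (z=hλ):
  y_{n+1} = y_n + z·[6/11·y_n + 5/11·y_{n+1}] ⇒ (1 − 5/11z)y_{n+1} = (1 + 6/11z)y_n
  ⇒ R(z) = (1 + 6/11z)/(1 − 5/11z).

Need |R(x)|<1, x<0.
x=-1.62: |R|=0.0670
R=−1: 1+6/11x = −1+5/11x ⇒ -1/11x=2 ⇒ x=2/(-1/11)=-22.0000
Confirm numerically:
  x=-18.141: |R|=0.96206 <1
  x=-17.252: |R|=0.95118 <1
  x=-16.841: |R|=0.94581 <1
  x=-14.225: |R|=0.90533 <1
  x=-22.463: |R|=1.00375 >1
  x=-22.351: |R|=1.00286 >1
Interval (-22.0000, 0).

(-22.0000,0); λ=-9 ⇒ h* = (22)/9 = 2.4444.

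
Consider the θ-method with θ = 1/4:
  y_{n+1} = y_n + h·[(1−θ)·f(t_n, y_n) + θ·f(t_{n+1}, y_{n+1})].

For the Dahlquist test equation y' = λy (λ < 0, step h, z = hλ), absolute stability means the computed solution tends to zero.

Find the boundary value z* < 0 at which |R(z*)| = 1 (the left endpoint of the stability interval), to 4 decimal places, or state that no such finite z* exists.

z* = -4.0000.

With y'=λy (z=hλ):
  y_{n+1} = y_n + z·[3/4·y_n + 1/4·y_{n+1}] ⇒ (1 − 1/4z)y_{n+1} = (1 + 3/4z)y_n
  so R(z) = (1 + 3/4z)/(1 − 1/4z).

Find x<0 with |R(x)|<1.
x=-1.06: |R|=0.1621
R=−1: 1+3/4x = −1+1/4x ⇒ -1/2x=2 ⇒ x=2/(-1/2)=-4.0000
Confirm numerically:
  x=-3.621: |R|=0.90054 <1
  x=-3.111: |R|=0.74996 <1
  x=-3.093: |R|=0.74425 <1
  x=-2.942: |R|=0.69519 <1
  x=-4.238: |R|=1.05778 >1
  x=-4.095: |R|=1.02347 >1
Interval (-4.0000, 0).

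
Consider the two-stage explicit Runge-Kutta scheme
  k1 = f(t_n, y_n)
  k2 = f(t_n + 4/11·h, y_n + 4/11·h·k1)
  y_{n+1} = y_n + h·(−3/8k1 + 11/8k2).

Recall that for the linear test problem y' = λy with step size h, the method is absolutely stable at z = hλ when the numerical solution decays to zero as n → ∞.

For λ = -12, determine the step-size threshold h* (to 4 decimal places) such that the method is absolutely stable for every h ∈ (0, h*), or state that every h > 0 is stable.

(-2.0000,0); λ=-12 ⇒ h* = (2)/12 = 0.1667.

Test eqn y'=λy, z=hλ:
  k1=λy_n ⇒ h·k1=z·y_n;  k2=λ(1+4/11z)y_n ⇒ h·k2=z(1+4/11z)y_n
  y_{n+1}/y_n = 1 − 3/8z + 11/8z(1+4/11z) = 1 + z + 1/2z²
  ⇒ R(z) = 1 + z + 1/2z².

Find x<0 with |R(x)|<1.
x=-1.09: |R|=0.5040
R=1: x+1/2x²=0 ⇒ x=−2=-2.0000; min R=1−1/(4·1/2)=0.5000>−1
Confirm numerically:
  x=-1.575: |R|=0.66531 <1
  x=-1.194: |R|=0.51882 <1
  x=-0.884: |R|=0.50673 <1
  x=-2.450: |R|=1.55125 >1
  x=-2.430: |R|=1.52245 >1
  x=-2.295: |R|=1.33851 >1
Interval (-2.0000, 0).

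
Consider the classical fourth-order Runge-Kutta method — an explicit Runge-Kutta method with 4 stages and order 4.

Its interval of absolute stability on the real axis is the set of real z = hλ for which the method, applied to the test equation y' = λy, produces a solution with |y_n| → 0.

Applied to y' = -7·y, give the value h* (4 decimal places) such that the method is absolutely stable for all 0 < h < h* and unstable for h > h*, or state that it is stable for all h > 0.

(-2.7853,0); λ=-7 ⇒ h* = 0.3979.

With y'=λy (z=hλ):
  order 4, 4-stage ⇒ R(z)=1+z+z^2/2+z^3/6+z^4/24
  (e.g. R(-0.84)=0.43476, |R|=0.43476)

Boundary: |R(x)|=1, x<0.
x=-0.84: |R|=0.4348
|R(-0.61)|=0.5440 |R(-0.6)|=0.5494 |R(-0.5)|=0.6068
Bisect:
  x_lo=-3.4629 |R|=2.6038  x_hi=-0.0922 |R|=0.9120
  mid=-1.77756 |R|=0.28219 →hi
  mid=-2.62025 |R|=0.77837 →hi
  mid=-3.04159 |R|=1.46038 →lo
  mid=-2.83092 |R|=1.07100 →lo
  mid=-2.72558 |R|=0.91365 →hi
  mid=-2.77825 |R|=0.98944 →hi
  mid=-2.80459 |R|=1.02948 →lo
  mid=-2.79142 |R|=1.00928 →lo
  ...
  [-2.78545,-2.78525] ⇒ x*=-2.7853
Stable set (-2.7853, 0).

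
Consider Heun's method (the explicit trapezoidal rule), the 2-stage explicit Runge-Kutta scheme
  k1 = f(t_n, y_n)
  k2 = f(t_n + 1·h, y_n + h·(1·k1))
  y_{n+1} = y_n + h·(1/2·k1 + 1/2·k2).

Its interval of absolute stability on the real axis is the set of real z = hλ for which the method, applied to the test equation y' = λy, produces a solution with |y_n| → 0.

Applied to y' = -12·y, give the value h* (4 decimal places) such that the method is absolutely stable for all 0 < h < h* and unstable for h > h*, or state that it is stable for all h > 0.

(-2.0000,0); λ=-12 ⇒ h* = 0.1667.

Test eqn y'=λy, z=hλ:
  order 2, 2-stage ⇒ R(z)=1+z+z^2/2
  (e.g. R(-0.49)=0.63005, |R|=0.63005)

Find x<0 with |R(x)|<1.
x=-0.49: |R|=0.6300
|R(-2.18)|=1.1962 |R(-1.1)|=0.5050 |R(-0.69)|=0.5481
Bisect:
  x_lo=-2.6691 |R|=1.8929  x_hi=-0.2294 |R|=0.7969
  mid=-1.44926 |R|=0.60092 →hi
  mid=-2.05917 |R|=1.06092 →lo
  mid=-1.75421 |R|=0.78442 →hi
  mid=-1.90669 |R|=0.91105 →hi
  mid=-1.98293 |R|=0.98308 →hi
  mid=-2.02105 |R|=1.02127 →lo
  mid=-2.00199 |R|=1.00200 →lo
  mid=-1.99246 |R|=0.99249 →hi
  mid=-1.99723 |R|=0.99723 →hi
  mid=-1.99961 |R|=0.99961 →hi
  ...
  [-2.00006,-1.99991] ⇒ x*=-2.0000
Stable set (-2.0000, 0).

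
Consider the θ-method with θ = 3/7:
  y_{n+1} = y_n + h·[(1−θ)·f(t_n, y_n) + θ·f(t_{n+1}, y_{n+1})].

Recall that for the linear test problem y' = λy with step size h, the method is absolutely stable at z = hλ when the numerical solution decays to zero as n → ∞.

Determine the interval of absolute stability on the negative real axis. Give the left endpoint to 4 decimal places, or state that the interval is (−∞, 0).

Test eqn y'=λy, z=hλ:
  y_{n+1} = y_n + z·[4/7·y_n + 3/7·y_{n+1}] ⇒ (1 − 3/7z)y_{n+1} = (1 + 4/7z)y_n
  Hence R(z) = (1 + 4/7z)/(1 − 3/7z).

Boundary: |R(x)|=1, x<0.
x=-0.96: |R|=0.3198
R=−1: 1+4/7x = −1+3/7x ⇒ -1/7x=2 ⇒ x=2/(-1/7)=-14.0000
Confirm numerically:
  x=-11.434: |R|=0.93787 <1
  x=-9.845: |R|=0.88627 <1
  x=-9.628: |R|=0.87816 <1
  x=-14.576: |R|=1.01135 >1
  x=-14.295: |R|=1.00591 >1
  x=-14.095: |R|=1.00193 >1
So |R|<1 on (-14.0000, 0).

(-14.0000, 0).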